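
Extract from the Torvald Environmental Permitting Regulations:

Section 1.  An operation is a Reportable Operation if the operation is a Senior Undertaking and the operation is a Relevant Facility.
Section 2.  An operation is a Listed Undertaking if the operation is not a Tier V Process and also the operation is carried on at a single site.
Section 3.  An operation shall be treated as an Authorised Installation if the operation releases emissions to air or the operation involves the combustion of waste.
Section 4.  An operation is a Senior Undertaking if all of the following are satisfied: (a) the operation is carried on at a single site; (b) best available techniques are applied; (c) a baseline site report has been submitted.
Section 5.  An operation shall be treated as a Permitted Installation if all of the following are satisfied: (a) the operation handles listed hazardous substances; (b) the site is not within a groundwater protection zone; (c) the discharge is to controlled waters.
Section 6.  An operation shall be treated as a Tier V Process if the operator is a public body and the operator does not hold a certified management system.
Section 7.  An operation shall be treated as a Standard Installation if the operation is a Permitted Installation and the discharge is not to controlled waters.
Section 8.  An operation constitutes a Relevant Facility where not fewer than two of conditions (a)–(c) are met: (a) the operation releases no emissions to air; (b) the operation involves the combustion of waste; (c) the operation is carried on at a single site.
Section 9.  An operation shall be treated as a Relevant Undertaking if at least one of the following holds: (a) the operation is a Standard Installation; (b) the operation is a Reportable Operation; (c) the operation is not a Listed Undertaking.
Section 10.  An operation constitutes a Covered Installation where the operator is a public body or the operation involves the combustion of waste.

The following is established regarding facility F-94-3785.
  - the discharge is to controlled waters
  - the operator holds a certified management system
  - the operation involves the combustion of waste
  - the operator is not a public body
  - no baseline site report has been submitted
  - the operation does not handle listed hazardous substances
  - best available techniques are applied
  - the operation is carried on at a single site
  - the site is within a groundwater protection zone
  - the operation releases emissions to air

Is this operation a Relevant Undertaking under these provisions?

No

section 5 — Permitted Installation: [the operation handles listed hazardous substances? no] AND [the site is not within a groundwater protection zone? no] AND [the discharge is to controlled waters? yes] → not satisfied.
section 7 — Standard Installation: [Permitted Installation (section 5)? no] AND [the discharge is not to controlled waters? no] → not satisfied.
section 4 — Senior Undertaking: [the operation is carried on at a single site? yes] AND [best available techniques are applied? yes] AND [a baseline site report has been submitted? no] → not satisfied.
section 8 — Relevant Facility: the operation releases no emissions to air? no; the operation involves the combustion of waste? yes; the operation is carried on at a single site? yes — 2 of 3 hold (need ≥2) → satisfied.
section 1 — Reportable Operation: [Senior Undertaking (section 4)? no] AND [Relevant Facility (section 8)? yes] → not satisfied.
section 6 — Tier V Process: [the operator is a public body? no] AND [the operator does not hold a certified management system? no] → not satisfied.
section 2 — Listed Undertaking: [not a Tier V Process (section 6)? yes] AND [the operation is carried on at a single site? yes] → satisfied.
section 9 — Relevant Undertaking: [Standard Installation (section 7)? no] OR [Reportable Operation (section 1)? no] OR [not a Listed Undertaking (section 2)? no] → not satisfied.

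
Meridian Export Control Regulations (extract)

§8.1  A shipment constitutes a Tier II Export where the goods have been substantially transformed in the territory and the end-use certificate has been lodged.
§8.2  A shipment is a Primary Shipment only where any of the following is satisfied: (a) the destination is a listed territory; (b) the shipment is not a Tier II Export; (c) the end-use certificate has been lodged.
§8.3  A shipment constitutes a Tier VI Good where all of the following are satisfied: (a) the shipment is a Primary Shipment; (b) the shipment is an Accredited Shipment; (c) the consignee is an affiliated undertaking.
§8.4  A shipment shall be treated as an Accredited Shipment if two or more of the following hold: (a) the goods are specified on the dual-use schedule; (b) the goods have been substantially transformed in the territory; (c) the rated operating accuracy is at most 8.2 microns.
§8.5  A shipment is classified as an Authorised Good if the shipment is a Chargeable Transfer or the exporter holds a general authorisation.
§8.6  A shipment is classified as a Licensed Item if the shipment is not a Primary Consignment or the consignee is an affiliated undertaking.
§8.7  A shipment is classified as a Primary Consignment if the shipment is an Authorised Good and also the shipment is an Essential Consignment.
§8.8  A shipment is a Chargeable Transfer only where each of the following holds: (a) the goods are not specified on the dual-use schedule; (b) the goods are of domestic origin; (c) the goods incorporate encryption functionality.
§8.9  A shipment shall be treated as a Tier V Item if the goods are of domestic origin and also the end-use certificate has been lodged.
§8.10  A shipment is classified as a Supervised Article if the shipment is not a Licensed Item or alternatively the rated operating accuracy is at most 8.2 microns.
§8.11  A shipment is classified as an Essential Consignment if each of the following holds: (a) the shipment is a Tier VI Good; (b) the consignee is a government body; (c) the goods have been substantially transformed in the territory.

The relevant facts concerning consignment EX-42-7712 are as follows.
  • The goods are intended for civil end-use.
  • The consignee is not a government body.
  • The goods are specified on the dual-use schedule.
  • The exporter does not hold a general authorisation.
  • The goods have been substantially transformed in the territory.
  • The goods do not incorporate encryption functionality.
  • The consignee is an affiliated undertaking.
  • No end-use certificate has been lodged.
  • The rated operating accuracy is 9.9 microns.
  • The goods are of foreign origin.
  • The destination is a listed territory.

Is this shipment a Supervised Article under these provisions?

Under §8.8: the goods are not specified on the dual-use schedule? no; and the goods are of domestic origin? no; and the goods incorporate encryption functionality? no. So the shipment is not a Chargeable Transfer.
Under §8.5: Chargeable Transfer (§8.8)? no; or the exporter holds a general authorisation? no. So the shipment is not an Authorised Good.
Under §8.1: the goods have been substantially transformed in the territory? yes; and the end-use certificate has been lodged? no. So the shipment is not a Tier II Export.
Under §8.2: the destination is a listed territory? yes; or not a Tier II Export (§8.1)? yes; or the end-use certificate has been lodged? no. So the shipment is a Primary Shipment.
Under §8.4: the goods are specified on the dual-use schedule? yes; the goods have been substantially transformed in the territory? yes; rated operating accuracy: 9.9 microns ≤ 8.2 microns? no — 2 of 3 hold (need ≥2) → satisfied.
Under §8.3: Primary Shipment (§8.2)? yes; and Accredited Shipment (§8.4)? yes; and the consignee is an affiliated undertaking? yes. So the shipment is a Tier VI Good.
Under §8.11: Tier VI Good (§8.3)? yes; and the consignee is a government body? no; and the goods have been substantially transformed in the territory? yes. So the shipment is not an Essential Consignment.
Under §8.7: Authorised Good (§8.5)? no; and Essential Consignment (§8.11)? no. So the shipment is not a Primary Consignment.
Under §8.6: not a Primary Consignment (§8.7)? yes; or the consignee is an affiliated undertaking? yes. So the shipment is a Licensed Item.
Under §8.10: not a Licensed Item (§8.6)? no; or rated operating accuracy: 9.9 microns ≤ 8.2 microns? no. So the shipment is not a Supervised Article.

No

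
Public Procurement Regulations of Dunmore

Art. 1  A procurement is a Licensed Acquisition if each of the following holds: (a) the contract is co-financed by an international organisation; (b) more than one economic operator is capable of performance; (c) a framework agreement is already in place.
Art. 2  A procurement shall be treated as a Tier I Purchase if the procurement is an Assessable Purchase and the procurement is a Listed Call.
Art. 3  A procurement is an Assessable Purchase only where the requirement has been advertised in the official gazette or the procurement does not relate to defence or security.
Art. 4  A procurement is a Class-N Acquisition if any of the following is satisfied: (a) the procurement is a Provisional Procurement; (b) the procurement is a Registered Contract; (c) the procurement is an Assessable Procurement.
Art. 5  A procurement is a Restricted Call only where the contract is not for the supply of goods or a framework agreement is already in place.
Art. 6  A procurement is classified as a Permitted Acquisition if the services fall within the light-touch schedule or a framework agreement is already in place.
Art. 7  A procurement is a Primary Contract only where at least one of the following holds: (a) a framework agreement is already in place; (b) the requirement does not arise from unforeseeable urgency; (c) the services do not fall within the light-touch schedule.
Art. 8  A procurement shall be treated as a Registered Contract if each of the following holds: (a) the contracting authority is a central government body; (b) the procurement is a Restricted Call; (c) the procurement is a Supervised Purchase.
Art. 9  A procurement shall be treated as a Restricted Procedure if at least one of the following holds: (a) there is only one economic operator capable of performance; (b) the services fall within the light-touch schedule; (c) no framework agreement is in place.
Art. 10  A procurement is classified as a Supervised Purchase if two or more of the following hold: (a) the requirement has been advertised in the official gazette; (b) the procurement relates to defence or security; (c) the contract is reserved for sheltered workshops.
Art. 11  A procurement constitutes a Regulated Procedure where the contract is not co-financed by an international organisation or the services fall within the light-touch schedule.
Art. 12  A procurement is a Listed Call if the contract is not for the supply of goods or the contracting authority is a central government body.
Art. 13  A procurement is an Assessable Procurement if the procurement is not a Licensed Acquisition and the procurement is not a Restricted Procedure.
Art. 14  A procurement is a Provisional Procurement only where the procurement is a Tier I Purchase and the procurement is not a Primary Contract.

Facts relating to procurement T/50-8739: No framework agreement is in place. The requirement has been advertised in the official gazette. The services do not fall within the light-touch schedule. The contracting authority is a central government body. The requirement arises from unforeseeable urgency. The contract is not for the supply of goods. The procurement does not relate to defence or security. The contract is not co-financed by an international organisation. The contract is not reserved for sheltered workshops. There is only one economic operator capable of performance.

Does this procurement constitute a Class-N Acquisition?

Under article 3: the requirement has been advertised in the official gazette? yes; or the procurement does not relate to defence or security? yes. So the procurement is an Assessable Purchase.
Under article 12: the contract is not for the supply of goods? yes; or the contracting authority is a central government body? yes. So the procurement is a Listed Call.
Under article 2: Assessable Purchase (article 3)? yes; and Listed Call (article 12)? yes. So the procurement is a Tier I Purchase.
Under article 7: a framework agreement is already in place? no; or the requirement does not arise from unforeseeable urgency? no; or the services do not fall within the light-touch schedule? yes. So the procurement is a Primary Contract.
Under article 14: Tier I Purchase (article 2)? yes; and not a Primary Contract (article 7)? no. So the procurement is not a Provisional Procurement.
Under article 5: the contract is not for the supply of goods? yes; or a framework agreement is already in place? no. So the procurement is a Restricted Call.
Under article 10: the requirement has been advertised in the official gazette? yes; the procurement relates to defence or security? no; the contract is reserved for sheltered workshops? no — 1 of 3 hold (need ≥2) → not satisfied.
Under article 8: the contracting authority is a central government body? yes; and Restricted Call (article 5)? yes; and Supervised Purchase (article 10)? no. So the procurement is not a Registered Contract.
Under article 1: the contract is co-financed by an international organisation? no; and more than one economic operator is capable of performance? no; and a framework agreement is already in place? no. So the procurement is not a Licensed Acquisition.
Under article 9: there is only one economic operator capable of performance? yes; or the services fall within the light-touch schedule? no; or no framework agreement is in place? yes. So the procurement is a Restricted Procedure.
Under article 13: not a Licensed Acquisition (article 1)? yes; and not a Restricted Procedure (article 9)? no. So the procurement is not an Assessable Procurement.
Under article 4: Provisional Procurement (article 14)? no; or Registered Contract (article 8)? no; or Assessable Procurement (article 13)? no. So the procurement is not a Class-N Acquisition.

No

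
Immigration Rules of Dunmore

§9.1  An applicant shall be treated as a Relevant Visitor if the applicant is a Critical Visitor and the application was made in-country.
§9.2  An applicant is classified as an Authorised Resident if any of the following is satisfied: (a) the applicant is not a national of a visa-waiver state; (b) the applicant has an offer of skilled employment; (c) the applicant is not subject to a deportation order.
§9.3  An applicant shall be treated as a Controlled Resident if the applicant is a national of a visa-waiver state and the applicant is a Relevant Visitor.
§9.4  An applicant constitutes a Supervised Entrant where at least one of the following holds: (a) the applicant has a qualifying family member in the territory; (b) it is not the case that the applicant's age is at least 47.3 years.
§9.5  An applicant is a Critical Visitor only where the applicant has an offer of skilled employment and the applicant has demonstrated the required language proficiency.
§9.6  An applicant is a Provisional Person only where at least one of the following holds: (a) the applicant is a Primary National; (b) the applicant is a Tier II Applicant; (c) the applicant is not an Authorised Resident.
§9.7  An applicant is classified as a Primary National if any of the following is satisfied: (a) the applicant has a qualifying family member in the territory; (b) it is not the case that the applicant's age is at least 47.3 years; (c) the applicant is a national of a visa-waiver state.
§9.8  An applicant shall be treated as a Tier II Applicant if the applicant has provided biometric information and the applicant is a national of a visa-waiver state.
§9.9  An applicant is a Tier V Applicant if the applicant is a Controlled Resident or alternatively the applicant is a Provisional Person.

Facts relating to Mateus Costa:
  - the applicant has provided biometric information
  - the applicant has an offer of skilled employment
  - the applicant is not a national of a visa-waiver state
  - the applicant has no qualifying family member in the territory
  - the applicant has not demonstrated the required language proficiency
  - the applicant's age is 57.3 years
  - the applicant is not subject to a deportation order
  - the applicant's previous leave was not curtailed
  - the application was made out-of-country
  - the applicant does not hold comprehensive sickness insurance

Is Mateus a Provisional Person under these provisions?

Under §9.7: the applicant has a qualifying family member in the territory? no; or applicant's age: 57.3 years ≥ 47.3 years? yes, so negated condition no; or the applicant is a national of a visa-waiver state? no. So the applicant is not a Primary National.
Under §9.8: the applicant has provided biometric information? yes; and the applicant is a national of a visa-waiver state? no. So the applicant is not a Tier II Applicant.
Under §9.2: the applicant is not a national of a visa-waiver state? yes; or the applicant has an offer of skilled employment? yes; or the applicant is not subject to a deportation order? yes. So the applicant is an Authorised Resident.
Under §9.6: Primary National (§9.7)? no; or Tier II Applicant (§9.8)? no; or not an Authorised Resident (§9.2)? no. So the applicant is not a Provisional Person.

No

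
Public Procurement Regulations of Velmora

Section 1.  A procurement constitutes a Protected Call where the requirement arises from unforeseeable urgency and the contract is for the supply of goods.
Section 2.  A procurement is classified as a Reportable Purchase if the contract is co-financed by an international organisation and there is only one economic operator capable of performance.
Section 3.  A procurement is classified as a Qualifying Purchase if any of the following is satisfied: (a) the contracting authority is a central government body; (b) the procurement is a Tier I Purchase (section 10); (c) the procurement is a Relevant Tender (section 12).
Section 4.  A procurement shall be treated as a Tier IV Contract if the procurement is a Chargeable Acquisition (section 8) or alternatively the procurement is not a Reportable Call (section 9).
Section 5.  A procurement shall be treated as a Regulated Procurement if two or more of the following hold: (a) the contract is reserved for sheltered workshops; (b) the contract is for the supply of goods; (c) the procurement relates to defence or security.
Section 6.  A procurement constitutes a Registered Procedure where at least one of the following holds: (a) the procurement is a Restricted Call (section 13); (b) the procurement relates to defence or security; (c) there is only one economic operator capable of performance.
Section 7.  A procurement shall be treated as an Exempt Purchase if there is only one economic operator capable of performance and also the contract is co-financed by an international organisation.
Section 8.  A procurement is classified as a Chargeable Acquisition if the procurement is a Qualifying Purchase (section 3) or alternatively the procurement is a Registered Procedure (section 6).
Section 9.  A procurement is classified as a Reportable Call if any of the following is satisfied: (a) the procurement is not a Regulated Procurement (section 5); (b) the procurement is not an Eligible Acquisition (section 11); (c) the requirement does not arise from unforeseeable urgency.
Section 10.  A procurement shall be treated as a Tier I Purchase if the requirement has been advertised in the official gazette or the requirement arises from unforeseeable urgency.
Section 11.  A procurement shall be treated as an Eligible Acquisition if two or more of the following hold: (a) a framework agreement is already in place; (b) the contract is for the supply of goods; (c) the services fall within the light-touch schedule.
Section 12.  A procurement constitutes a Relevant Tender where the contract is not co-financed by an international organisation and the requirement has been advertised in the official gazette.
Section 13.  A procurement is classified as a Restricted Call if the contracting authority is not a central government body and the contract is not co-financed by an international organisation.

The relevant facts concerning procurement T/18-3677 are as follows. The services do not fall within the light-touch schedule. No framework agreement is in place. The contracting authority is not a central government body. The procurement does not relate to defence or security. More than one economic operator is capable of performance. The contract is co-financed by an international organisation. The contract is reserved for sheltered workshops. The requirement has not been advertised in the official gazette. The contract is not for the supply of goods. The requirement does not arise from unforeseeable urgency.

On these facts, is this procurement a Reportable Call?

Yes

Under section 5: the contract is reserved for sheltered workshops? yes; the contract is for the supply of goods? no; the procurement relates to defence or security? no — 1 of 3 hold (need ≥2) → not satisfied.
Under section 11: a framework agreement is already in place? no; the contract is for the supply of goods? no; the services fall within the light-touch schedule? no — 0 of 3 hold (need ≥2) → not satisfied.
Under section 9: not a Regulated Procurement (section 5)? yes; or not an Eligible Acquisition (section 11)? yes; or the requirement does not arise from unforeseeable urgency? yes. So the procurement is a Reportable Call.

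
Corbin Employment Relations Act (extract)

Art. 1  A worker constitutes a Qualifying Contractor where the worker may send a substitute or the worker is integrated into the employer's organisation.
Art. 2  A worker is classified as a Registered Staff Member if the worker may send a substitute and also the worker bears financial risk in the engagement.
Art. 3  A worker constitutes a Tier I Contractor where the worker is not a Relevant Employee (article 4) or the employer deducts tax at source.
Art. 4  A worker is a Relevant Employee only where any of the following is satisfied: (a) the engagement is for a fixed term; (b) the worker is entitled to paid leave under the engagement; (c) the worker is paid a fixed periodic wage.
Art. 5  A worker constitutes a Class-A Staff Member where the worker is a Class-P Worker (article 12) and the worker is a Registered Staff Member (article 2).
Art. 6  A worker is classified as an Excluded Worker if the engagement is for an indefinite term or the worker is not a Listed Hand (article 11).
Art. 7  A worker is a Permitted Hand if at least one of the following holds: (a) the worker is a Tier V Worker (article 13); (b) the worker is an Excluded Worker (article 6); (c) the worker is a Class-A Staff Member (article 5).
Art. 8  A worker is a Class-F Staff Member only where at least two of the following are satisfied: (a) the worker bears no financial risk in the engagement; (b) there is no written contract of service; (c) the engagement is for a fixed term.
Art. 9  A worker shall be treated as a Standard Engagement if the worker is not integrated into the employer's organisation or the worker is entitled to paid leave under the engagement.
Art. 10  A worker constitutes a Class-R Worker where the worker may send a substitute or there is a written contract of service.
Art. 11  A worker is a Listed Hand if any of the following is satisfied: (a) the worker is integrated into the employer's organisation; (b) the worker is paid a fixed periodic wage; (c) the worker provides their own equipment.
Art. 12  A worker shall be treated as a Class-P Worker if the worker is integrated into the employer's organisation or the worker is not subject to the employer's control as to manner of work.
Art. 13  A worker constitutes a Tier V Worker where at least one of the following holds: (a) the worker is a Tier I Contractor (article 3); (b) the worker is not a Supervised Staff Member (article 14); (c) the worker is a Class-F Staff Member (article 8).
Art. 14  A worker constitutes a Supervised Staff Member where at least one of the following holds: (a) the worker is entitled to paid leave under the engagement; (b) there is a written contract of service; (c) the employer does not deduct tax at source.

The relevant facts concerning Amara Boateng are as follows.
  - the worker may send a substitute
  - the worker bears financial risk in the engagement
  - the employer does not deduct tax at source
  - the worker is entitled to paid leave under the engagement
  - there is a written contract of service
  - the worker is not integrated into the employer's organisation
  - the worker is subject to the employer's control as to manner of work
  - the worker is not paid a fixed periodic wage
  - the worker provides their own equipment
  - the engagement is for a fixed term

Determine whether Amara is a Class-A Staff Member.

article 12 — Class-P Worker: [the worker is integrated into the employer's organisation? no] OR [the worker is not subject to the employer's control as to manner of work? no] → not satisfied.
article 2 — Registered Staff Member: [the worker may send a substitute? yes] AND [the worker bears financial risk in the engagement? yes] → satisfied.
article 5 — Class-A Staff Member: [Class-P Worker (article 12)? no] AND [Registered Staff Member (article 2)? yes] → not satisfied.

No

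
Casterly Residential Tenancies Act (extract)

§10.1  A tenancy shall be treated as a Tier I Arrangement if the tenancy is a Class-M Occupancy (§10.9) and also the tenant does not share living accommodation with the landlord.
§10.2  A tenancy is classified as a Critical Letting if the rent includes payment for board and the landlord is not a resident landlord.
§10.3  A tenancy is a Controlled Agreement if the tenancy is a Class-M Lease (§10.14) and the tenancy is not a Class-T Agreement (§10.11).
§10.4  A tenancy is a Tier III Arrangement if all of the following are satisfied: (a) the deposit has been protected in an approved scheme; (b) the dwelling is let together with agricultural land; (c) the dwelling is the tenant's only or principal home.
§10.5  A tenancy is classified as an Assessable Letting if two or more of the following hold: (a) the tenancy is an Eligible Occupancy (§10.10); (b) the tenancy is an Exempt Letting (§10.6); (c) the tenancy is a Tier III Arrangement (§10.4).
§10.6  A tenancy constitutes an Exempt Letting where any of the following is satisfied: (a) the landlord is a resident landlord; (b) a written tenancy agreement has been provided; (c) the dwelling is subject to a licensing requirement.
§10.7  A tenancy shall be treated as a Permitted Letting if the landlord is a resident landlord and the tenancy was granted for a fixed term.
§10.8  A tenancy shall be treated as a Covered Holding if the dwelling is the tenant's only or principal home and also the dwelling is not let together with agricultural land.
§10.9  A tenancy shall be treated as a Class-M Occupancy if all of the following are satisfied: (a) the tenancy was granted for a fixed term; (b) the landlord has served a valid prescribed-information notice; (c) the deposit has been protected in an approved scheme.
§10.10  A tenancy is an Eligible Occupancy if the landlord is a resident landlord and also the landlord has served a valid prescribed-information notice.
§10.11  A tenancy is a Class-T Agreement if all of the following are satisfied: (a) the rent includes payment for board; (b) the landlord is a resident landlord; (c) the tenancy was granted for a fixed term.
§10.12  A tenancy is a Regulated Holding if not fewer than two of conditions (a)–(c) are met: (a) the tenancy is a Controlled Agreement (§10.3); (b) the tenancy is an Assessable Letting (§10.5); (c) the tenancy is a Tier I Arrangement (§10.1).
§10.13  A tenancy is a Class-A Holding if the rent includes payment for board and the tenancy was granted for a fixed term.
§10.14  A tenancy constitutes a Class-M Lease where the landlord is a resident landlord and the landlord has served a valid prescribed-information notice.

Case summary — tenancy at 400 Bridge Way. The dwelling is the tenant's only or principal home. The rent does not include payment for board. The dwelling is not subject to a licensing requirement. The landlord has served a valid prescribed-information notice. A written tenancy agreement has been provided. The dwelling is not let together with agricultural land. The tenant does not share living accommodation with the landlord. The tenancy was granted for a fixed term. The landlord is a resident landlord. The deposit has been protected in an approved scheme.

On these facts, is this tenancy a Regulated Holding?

§10.14 — Class-M Lease: [the landlord is a resident landlord? yes] AND [the landlord has served a valid prescribed-information notice? yes] → satisfied.
§10.11 — Class-T Agreement: [the rent includes payment for board? no] AND [the landlord is a resident landlord? yes] AND [the tenancy was granted for a fixed term? yes] → not satisfied.
§10.3 — Controlled Agreement: [Class-M Lease (§10.14)? yes] AND [not a Class-T Agreement (§10.11)? yes] → satisfied.
§10.10 — Eligible Occupancy: [the landlord is a resident landlord? yes] AND [the landlord has served a valid prescribed-information notice? yes] → satisfied.
§10.6 — Exempt Letting: [the landlord is a resident landlord? yes] OR [a written tenancy agreement has been provided? yes] OR [the dwelling is subject to a licensing requirement? no] → satisfied.
§10.4 — Tier III Arrangement: [the deposit has been protected in an approved scheme? yes] AND [the dwelling is let together with agricultural land? no] AND [the dwelling is the tenant's only or principal home? yes] → not satisfied.
§10.5 — Assessable Letting: Eligible Occupancy (§10.10)? yes; Exempt Letting (§10.6)? yes; Tier III Arrangement (§10.4)? no — 2 of 3 hold (need ≥2) → satisfied.
§10.9 — Class-M Occupancy: [the tenancy was granted for a fixed term? yes] AND [the landlord has served a valid prescribed-information notice? yes] AND [the deposit has been protected in an approved scheme? yes] → satisfied.
§10.1 — Tier I Arrangement: [Class-M Occupancy (§10.9)? yes] AND [the tenant does not share living accommodation with the landlord? yes] → satisfied.
§10.12 — Regulated Holding: Controlled Agreement (§10.3)? yes; Assessable Letting (§10.5)? yes; Tier I Arrangement (§10.1)? yes — 3 of 3 hold (need ≥2) → satisfied.

Yes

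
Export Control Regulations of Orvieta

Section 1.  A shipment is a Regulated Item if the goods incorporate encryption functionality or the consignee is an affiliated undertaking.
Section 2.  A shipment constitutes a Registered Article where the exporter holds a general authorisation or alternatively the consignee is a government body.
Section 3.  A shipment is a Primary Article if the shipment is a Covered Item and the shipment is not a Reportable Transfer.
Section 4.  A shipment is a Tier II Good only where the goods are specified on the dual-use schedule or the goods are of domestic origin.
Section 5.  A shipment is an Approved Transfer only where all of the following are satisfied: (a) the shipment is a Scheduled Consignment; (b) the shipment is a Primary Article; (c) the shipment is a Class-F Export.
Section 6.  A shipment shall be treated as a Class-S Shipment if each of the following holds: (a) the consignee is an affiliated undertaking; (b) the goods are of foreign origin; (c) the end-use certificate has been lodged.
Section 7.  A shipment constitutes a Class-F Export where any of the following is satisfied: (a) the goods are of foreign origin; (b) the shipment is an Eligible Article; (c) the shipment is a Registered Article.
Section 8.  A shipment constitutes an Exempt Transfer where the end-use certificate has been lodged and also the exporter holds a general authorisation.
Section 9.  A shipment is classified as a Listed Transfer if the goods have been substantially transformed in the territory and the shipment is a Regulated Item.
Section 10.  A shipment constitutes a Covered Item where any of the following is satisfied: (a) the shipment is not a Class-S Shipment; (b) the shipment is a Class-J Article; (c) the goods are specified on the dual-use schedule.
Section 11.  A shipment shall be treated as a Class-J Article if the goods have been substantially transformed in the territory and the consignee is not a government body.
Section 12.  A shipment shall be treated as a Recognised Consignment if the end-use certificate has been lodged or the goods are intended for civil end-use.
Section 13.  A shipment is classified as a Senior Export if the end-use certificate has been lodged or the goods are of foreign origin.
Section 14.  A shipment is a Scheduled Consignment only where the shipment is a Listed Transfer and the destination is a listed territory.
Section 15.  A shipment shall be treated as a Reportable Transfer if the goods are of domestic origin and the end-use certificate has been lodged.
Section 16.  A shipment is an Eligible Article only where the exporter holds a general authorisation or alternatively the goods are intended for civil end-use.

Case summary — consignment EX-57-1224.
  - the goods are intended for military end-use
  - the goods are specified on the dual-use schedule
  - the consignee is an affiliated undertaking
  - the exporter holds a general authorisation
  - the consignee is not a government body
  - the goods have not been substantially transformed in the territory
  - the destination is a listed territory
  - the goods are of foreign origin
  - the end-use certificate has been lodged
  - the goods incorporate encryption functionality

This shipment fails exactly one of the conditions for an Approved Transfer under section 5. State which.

Under section 1: the goods incorporate encryption functionality? yes; or the consignee is an affiliated undertaking? yes. So the shipment is a Regulated Item.
Under section 9: the goods have been substantially transformed in the territory? no; and Regulated Item (section 1)? yes. So the shipment is not a Listed Transfer.
Under section 14: Listed Transfer (section 9)? no; and the destination is a listed territory? yes. So the shipment is not a Scheduled Consignment.
Under section 6: the consignee is an affiliated undertaking? yes; and the goods are of foreign origin? yes; and the end-use certificate has been lodged? yes. So the shipment is a Class-S Shipment.
Under section 11: the goods have been substantially transformed in the territory? no; and the consignee is not a government body? yes. So the shipment is not a Class-J Article.
Under section 10: not a Class-S Shipment (section 6)? no; or Class-J Article (section 11)? no; or the goods are specified on the dual-use schedule? yes. So the shipment is a Covered Item.
Under section 15: the goods are of domestic origin? no; and the end-use certificate has been lodged? yes. So the shipment is not a Reportable Transfer.
Under section 3: Covered Item (section 10)? yes; and not a Reportable Transfer (section 15)? yes. So the shipment is a Primary Article.
Under section 16: the exporter holds a general authorisation? yes; or the goods are intended for civil end-use? no. So the shipment is an Eligible Article.
Under section 2: the exporter holds a general authorisation? yes; or the consignee is a government body? no. So the shipment is a Registered Article.
Under section 7: the goods are of foreign origin? yes; or Eligible Article (section 16)? yes; or Registered Article (section 2)? yes. So the shipment is a Class-F Export.
Under section 5: Scheduled Consignment (section 14)? no; and Primary Article (section 3)? yes; and Class-F Export (section 7)? yes. So the shipment is not an Approved Transfer.

Scheduled Consignment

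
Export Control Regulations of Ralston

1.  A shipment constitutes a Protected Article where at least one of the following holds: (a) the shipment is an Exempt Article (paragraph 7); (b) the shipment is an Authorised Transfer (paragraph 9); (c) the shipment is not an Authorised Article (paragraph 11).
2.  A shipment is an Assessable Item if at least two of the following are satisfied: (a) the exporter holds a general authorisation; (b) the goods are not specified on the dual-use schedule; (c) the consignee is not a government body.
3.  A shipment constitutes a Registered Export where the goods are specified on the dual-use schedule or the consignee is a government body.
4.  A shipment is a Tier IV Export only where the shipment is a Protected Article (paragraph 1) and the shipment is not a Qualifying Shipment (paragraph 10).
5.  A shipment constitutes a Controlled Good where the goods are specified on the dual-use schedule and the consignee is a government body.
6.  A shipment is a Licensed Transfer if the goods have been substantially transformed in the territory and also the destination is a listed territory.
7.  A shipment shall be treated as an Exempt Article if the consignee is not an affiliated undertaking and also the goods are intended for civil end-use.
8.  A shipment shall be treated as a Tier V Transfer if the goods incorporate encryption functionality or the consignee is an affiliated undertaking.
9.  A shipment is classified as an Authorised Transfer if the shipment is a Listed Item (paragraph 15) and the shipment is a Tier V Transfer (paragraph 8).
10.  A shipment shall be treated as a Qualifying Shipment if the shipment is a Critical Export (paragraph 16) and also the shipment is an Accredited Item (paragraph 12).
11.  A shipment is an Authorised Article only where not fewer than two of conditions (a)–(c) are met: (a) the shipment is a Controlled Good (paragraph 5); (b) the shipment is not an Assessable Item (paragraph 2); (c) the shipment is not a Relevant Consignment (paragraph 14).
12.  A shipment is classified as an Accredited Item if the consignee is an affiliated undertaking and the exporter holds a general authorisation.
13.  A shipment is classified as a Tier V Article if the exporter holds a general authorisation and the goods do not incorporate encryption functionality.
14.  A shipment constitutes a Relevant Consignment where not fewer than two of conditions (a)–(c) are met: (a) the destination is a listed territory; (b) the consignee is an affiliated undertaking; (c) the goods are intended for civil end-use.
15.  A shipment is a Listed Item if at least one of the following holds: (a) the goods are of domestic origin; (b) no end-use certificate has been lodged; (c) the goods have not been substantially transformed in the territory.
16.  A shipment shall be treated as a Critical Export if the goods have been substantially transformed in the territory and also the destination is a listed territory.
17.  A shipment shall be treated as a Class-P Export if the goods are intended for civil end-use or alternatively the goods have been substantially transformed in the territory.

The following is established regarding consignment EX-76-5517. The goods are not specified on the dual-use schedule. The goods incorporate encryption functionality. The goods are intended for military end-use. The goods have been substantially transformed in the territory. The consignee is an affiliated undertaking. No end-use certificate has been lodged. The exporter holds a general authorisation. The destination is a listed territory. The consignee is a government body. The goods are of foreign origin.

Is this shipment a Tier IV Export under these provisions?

No

paragraph 7 — Exempt Article: [the consignee is not an affiliated undertaking? no] AND [the goods are intended for civil end-use? no] → not satisfied.
paragraph 15 — Listed Item: [the goods are of domestic origin? no] OR [no end-use certificate has been lodged? yes] OR [the goods have not been substantially transformed in the territory? no] → satisfied.
paragraph 8 — Tier V Transfer: [the goods incorporate encryption functionality? yes] OR [the consignee is an affiliated undertaking? yes] → satisfied.
paragraph 9 — Authorised Transfer: [Listed Item (paragraph 15)? yes] AND [Tier V Transfer (paragraph 8)? yes] → satisfied.
paragraph 5 — Controlled Good: [the goods are specified on the dual-use schedule? no] AND [the consignee is a government body? yes] → not satisfied.
paragraph 2 — Assessable Item: the exporter holds a general authorisation? yes; the goods are not specified on the dual-use schedule? yes; the consignee is not a government body? no — 2 of 3 hold (need ≥2) → satisfied.
paragraph 14 — Relevant Consignment: the destination is a listed territory? yes; the consignee is an affiliated undertaking? yes; the goods are intended for civil end-use? no — 2 of 3 hold (need ≥2) → satisfied.
paragraph 11 — Authorised Article: Controlled Good (paragraph 5)? no; not an Assessable Item (paragraph 2)? no; not a Relevant Consignment (paragraph 14)? no — 0 of 3 hold (need ≥2) → not satisfied.
paragraph 1 — Protected Article: [Exempt Article (paragraph 7)? no] OR [Authorised Transfer (paragraph 9)? yes] OR [not an Authorised Article (paragraph 11)? yes] → satisfied.
paragraph 16 — Critical Export: [the goods have been substantially transformed in the territory? yes] AND [the destination is a listed territory? yes] → satisfied.
paragraph 12 — Accredited Item: [the consignee is an affiliated undertaking? yes] AND [the exporter holds a general authorisation? yes] → satisfied.
paragraph 10 — Qualifying Shipment: [Critical Export (paragraph 16)? yes] AND [Accredited Item (paragraph 12)? yes] → satisfied.
paragraph 4 — Tier IV Export: [Protected Article (paragraph 1)? yes] AND [not a Qualifying Shipment (paragraph 10)? no] → not satisfied.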